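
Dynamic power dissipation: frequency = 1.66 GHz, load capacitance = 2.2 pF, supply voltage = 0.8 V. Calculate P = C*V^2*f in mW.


Step 1: V^2 = 0.8^2 = 0.64 V^2
Step 2: P = C*V^2*f = 2.2e-12 F * 0.64 * 1.66e9 Hz
Step 3: P = 2.33728e-03 W
Step 4: P = 2.337 mW

2.337


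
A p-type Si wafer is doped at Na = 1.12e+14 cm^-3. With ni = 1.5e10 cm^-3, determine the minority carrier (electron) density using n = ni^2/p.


Step 1: Majority hole concentration p ≈ Na = 1.12e+14 cm^-3
Step 2: n = ni^2 / Na = (1.5e10)^2 / 1.12e+14
Step 3: n = 2.01e+06 cm^-3

2.01e+06


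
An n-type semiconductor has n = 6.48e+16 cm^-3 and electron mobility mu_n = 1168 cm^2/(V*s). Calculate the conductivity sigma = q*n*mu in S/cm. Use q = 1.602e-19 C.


Step 1: sigma = q * n * mu
Step 2: sigma = 1.602e-19 * 6.48e+16 * 1168
Step 3: sigma = 1.212e+01 S/cm

1.212e+01


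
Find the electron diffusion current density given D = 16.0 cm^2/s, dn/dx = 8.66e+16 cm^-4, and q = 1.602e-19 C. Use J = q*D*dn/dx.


Step 1: J = q * D * (dn/dx)
Step 2: J = 1.602e-19 * 16.0 * 8.66e+16
Step 3: J = 2.22e-01 A/cm^2

2.22e-01


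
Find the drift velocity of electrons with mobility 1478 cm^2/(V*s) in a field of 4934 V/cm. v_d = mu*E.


Step 1: v_d = mu * E
Step 2: v_d = 1478 * 4934 = 7292452
Step 3: v_d = 7.29e+06 cm/s

7.29e+06


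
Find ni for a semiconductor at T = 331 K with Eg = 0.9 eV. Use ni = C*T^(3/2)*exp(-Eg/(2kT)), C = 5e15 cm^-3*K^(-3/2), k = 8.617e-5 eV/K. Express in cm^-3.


Step 1: Compute kT = 8.617e-5 * 331 = 0.02852227 eV
Step 2: Exponent = -Eg/(2kT) = -0.9/(2*0.02852227) = -15.77715
Step 3: T^(3/2) = 331^1.5 = 6022.02
Step 4: ni = 5e15 * 6022.02 * exp(-15.77715) = 4.23e+12 cm^-3

4.23e+12


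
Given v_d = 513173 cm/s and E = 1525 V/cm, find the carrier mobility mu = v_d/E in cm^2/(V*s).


Step 1: mu = v_d / E
Step 2: mu = 513173 / 1525
Step 3: mu = 336.51 cm^2/(V*s)

336.51


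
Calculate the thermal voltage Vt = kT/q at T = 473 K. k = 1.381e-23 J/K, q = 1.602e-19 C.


Step 1: kT = 1.381e-23 * 473 = 6.53213e-21 J
Step 2: Vt = kT/q = 6.53213e-21 / 1.602e-19
Step 3: Vt = 0.04077 V

0.04077


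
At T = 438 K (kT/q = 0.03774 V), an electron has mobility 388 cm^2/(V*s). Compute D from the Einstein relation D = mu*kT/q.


Step 1: D = mu * (kT/q)
Step 2: D = 388 * 0.03774
Step 3: D = 14.64 cm^2/s

14.64


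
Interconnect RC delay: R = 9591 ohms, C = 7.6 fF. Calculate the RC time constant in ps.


Step 1: tau = R * C
Step 2: tau = 9591 * 7.6 fF = 9591 * 7.6e-15 F
Step 3: tau = 7.28916e-11 s = 72.8916 ps

72.8916


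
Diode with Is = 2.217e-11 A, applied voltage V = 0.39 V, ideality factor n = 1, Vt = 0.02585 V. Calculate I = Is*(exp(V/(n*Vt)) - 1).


Step 1: V/(n*Vt) = 0.39/(1*0.02585) = 15.0870
Step 2: exp(15.0870) = 3.5662e+06
Step 3: I = 2.217e-11 * (3.5662e+06 - 1) = 7.91e-05 A

7.91e-05


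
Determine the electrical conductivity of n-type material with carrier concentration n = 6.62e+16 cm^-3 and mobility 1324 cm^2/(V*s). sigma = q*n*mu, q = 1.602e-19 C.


Step 1: sigma = q * n * mu
Step 2: sigma = 1.602e-19 * 6.62e+16 * 1324
Step 3: sigma = 1.404e+01 S/cm

1.404e+01


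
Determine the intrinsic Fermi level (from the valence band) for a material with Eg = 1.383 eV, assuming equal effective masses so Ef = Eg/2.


Step 1: For an intrinsic semiconductor, the Fermi level sits at midgap.
Step 2: Ef = Eg / 2 = 1.383 / 2 = 0.6915 eV

0.6915


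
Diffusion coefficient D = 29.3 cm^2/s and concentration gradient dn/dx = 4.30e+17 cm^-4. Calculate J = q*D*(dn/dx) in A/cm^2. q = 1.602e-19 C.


Step 1: J = q * D * (dn/dx)
Step 2: J = 1.602e-19 * 29.3 * 4.30e+17
Step 3: J = 2.02e+00 A/cm^2

2.02e+00


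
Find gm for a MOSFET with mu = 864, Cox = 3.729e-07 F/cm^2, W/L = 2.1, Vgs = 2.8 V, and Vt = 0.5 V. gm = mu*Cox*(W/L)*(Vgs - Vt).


Step 1: Vov = Vgs - Vt = 2.8 - 0.5 = 2.3 V
Step 2: gm = mu * Cox * (W/L) * Vov
Step 3: gm = 864 * 3.729e-07 * 2.1 * 2.3 = 1.56e-03 S

1.56e-03


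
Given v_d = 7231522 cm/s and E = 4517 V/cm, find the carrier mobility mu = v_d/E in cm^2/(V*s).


Step 1: mu = v_d / E
Step 2: mu = 7231522 / 4517
Step 3: mu = 1600.96 cm^2/(V*s)

1600.96


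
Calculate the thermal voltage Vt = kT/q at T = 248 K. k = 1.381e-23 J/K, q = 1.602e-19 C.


Step 1: kT = 1.381e-23 * 248 = 3.42488e-21 J
Step 2: Vt = kT/q = 3.42488e-21 / 1.602e-19
Step 3: Vt = 0.02138 V

0.02138


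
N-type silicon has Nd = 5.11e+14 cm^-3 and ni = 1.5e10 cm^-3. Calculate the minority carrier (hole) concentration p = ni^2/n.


Step 1: Since Nd >> ni, n ≈ Nd = 5.11e+14 cm^-3
Step 2: p = ni^2 / n = (1.5e10)^2 / 5.11e+14
Step 3: p = 2.25e20 / 5.11e+14 = 4.40e+05 cm^-3

4.40e+05


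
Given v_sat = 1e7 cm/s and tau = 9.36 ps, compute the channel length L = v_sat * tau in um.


Step 1: tau in seconds = 9.36 ps * 1e-12 = 9.3600e-12 s
Step 2: L = v_sat * tau = 1e7 * 9.3600e-12 = 9.3600e-05 cm
Step 3: L in um = 9.3600e-05 * 1e4 = 0.936 um

0.936


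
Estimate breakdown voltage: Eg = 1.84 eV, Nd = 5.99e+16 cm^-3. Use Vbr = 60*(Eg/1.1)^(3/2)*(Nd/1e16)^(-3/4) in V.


Step 1: Eg/1.1 = 1.84/1.1 = 1.672727
Step 2: (Eg/1.1)^1.5 = 1.672727^1.5 = 2.163404
Step 3: (Nd/1e16)^(-0.75) = (5.99)^(-0.75) = 0.261174
Step 4: Vbr = 60 * 2.163404 * 0.261174 = 33.9 V

33.9


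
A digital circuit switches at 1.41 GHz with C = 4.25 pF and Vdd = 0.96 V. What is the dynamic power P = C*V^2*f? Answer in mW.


Step 1: V^2 = 0.96^2 = 0.9216 V^2
Step 2: P = C*V^2*f = 4.25e-12 F * 0.9216 * 1.41e9 Hz
Step 3: P = 5.522688e-03 W
Step 4: P = 5.523 mW

5.523


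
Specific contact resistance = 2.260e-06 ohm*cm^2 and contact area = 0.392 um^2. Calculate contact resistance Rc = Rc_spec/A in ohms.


Step 1: Convert area to cm^2: 0.392 um^2 = 3.9200e-09 cm^2
Step 2: Rc = Rc_spec / A = 2.260e-06 / 3.9200e-09
Step 3: Rc = 5.77e+02 ohms

5.77e+02


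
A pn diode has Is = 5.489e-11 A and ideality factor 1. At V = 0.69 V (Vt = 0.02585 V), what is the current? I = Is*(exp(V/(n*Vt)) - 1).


Step 1: V/(n*Vt) = 0.69/(1*0.02585) = 26.6925
Step 2: exp(26.6925) = 3.9121e+11
Step 3: I = 5.489e-11 * (3.9121e+11 - 1) = 2.15e+01 A

2.15e+01


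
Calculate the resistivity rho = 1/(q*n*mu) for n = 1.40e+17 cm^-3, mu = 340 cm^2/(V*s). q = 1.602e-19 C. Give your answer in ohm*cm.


Step 1: sigma = q * n * mu = 1.602e-19 * 1.40e+17 * 340 = 7.62552e+00 S/cm
Step 2: rho = 1 / sigma = 1 / 7.62552e+00 = 0.1311 ohm*cm

0.1311


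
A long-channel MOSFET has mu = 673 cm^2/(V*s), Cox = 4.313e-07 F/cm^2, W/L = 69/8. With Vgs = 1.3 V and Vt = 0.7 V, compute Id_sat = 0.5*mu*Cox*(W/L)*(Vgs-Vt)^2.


Step 1: Overdrive voltage Vov = Vgs - Vt = 1.3 - 0.7 = 0.6 V
Step 2: W/L = 69/8 = 8.625
Step 3: Id = 0.5 * 673 * 4.313e-07 * 8.625 * 0.6^2
Step 4: Id = 4.51e-04 A

4.51e-04


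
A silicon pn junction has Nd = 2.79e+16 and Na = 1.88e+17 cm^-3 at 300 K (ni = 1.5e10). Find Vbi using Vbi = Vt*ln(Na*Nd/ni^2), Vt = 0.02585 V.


Step 1: Compute Na*Nd/ni^2 = 1.88e+17 * 2.79e+16 / (1.5e10)^2 = 2.3312e+13
Step 2: ln(2.3312e+13) = 30.7800
Step 3: Vbi = 0.02585 * 30.7800 = 0.796 V

0.796


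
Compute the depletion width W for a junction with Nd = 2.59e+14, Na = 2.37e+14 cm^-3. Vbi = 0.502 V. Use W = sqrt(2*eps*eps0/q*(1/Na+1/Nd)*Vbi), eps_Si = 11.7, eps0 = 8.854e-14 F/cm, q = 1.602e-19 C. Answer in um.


Step 1: 1/Na + 1/Nd = 1/2.37e+14 + 1/2.59e+14 = 8.08041e-15
Step 2: 2*eps*eps0/q = 2*11.7*8.854e-14/1.602e-19 = 1.293281e+07
Step 3: W^2 = 1.293281e+07 * 8.08041e-15 * 0.502 = 5.24602e-08
Step 4: W = sqrt(5.24602e-08) = 2.290e-04 cm = 2.29 um

2.29


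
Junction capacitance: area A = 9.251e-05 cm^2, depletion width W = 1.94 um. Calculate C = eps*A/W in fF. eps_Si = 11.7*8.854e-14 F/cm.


Step 1: eps_Si = 11.7 * 8.854e-14 = 1.035918e-12 F/cm
Step 2: W in cm = 1.94 * 1e-4 = 1.94e-04 cm
Step 3: C = 1.035918e-12 * 9.251e-05 / 1.94e-04 = 4.939834e-13 F
Step 4: C = 493.98 fF

493.98


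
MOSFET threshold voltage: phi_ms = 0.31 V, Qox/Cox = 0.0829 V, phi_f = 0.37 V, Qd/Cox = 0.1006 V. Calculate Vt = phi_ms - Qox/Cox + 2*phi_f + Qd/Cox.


Step 1: Vt = phi_ms - Qox/Cox + 2*phi_f + Qd/Cox
Step 2: Vt = 0.31 - 0.0829 + 2*0.37 + 0.1006
Step 3: Vt = 0.31 - 0.0829 + 0.74 + 0.1006
Step 4: Vt = 1.0677 V

1.0677


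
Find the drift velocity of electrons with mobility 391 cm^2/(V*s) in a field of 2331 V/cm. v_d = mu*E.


Step 1: v_d = mu * E
Step 2: v_d = 391 * 2331 = 911421
Step 3: v_d = 9.11e+05 cm/s

9.11e+05


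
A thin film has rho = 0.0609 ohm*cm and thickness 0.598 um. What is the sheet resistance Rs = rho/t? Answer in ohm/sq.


Step 1: Convert thickness to cm: t = 0.598 um = 5.9800e-05 cm
Step 2: Rs = rho / t = 0.0609 / 5.9800e-05
Step 3: Rs = 1018.4 ohm/sq

1018.4


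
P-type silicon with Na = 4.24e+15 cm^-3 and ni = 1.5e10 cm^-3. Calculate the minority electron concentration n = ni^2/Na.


Step 1: Majority hole concentration p ≈ Na = 4.24e+15 cm^-3
Step 2: n = ni^2 / Na = (1.5e10)^2 / 4.24e+15
Step 3: n = 5.31e+04 cm^-3

5.31e+04


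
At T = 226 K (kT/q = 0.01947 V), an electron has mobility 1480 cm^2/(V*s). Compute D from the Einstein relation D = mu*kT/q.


Step 1: D = mu * (kT/q)
Step 2: D = 1480 * 0.01947
Step 3: D = 28.82 cm^2/s

28.82


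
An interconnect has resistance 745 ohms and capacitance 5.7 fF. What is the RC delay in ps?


Step 1: tau = R * C
Step 2: tau = 745 * 5.7 fF = 745 * 5.7e-15 F
Step 3: tau = 4.2465e-12 s = 4.2465 ps

4.2465


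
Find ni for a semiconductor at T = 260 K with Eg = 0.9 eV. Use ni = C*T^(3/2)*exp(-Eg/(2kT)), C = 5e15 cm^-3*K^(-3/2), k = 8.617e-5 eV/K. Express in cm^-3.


Step 1: Compute kT = 8.617e-5 * 260 = 0.0224042 eV
Step 2: Exponent = -Eg/(2kT) = -0.9/(2*0.0224042) = -20.08552
Step 3: T^(3/2) = 260^1.5 = 4192.37
Step 4: ni = 5e15 * 4192.37 * exp(-20.08552) = 3.97e+10 cm^-3

3.97e+10


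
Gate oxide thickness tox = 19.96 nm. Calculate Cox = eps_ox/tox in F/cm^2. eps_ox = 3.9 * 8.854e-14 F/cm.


Step 1: eps_ox = 3.9 * 8.854e-14 = 3.45306e-13 F/cm
Step 2: tox in cm = 19.96 nm * 1e-7 = 1.9960e-06 cm
Step 3: Cox = 3.45306e-13 / 1.9960e-06 = 1.73e-07 F/cm^2

1.73e-07


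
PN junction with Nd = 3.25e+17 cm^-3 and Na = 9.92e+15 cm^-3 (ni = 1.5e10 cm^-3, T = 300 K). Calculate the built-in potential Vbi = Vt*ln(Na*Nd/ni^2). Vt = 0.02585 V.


Step 1: Compute Na*Nd/ni^2 = 9.92e+15 * 3.25e+17 / (1.5e10)^2 = 1.4329e+13
Step 2: ln(1.4329e+13) = 30.2933
Step 3: Vbi = 0.02585 * 30.2933 = 0.783 V

0.783


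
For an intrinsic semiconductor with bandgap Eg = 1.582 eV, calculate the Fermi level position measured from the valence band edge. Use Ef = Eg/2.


Step 1: For an intrinsic semiconductor, the Fermi level sits at midgap.
Step 2: Ef = Eg / 2 = 1.582 / 2 = 0.791 eV

0.791


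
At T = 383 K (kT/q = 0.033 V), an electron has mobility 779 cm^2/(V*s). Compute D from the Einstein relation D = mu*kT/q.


Step 1: D = mu * (kT/q)
Step 2: D = 779 * 0.033
Step 3: D = 25.71 cm^2/s

25.71


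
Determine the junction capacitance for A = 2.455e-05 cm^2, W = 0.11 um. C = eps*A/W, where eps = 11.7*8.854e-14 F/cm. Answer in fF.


Step 1: eps_Si = 11.7 * 8.854e-14 = 1.035918e-12 F/cm
Step 2: W in cm = 0.11 * 1e-4 = 1.10e-05 cm
Step 3: C = 1.035918e-12 * 2.455e-05 / 1.10e-05 = 2.311981e-12 F
Step 4: C = 2311.98 fF

2311.98


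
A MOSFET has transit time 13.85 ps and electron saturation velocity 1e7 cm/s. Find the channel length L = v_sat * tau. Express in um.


Step 1: tau in seconds = 13.85 ps * 1e-12 = 1.3850e-11 s
Step 2: L = v_sat * tau = 1e7 * 1.3850e-11 = 1.3850e-04 cm
Step 3: L in um = 1.3850e-04 * 1e4 = 1.385 um

1.385


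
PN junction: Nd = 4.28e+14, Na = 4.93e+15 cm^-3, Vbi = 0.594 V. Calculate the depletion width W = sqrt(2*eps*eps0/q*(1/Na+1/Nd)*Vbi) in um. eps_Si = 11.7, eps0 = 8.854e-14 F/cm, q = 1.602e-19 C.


Step 1: 1/Na + 1/Nd = 1/4.93e+15 + 1/4.28e+14 = 2.53929e-15
Step 2: 2*eps*eps0/q = 2*11.7*8.854e-14/1.602e-19 = 1.293281e+07
Step 3: W^2 = 1.293281e+07 * 2.53929e-15 * 0.594 = 1.95071e-08
Step 4: W = sqrt(1.95071e-08) = 1.397e-04 cm = 1.397 um

1.397


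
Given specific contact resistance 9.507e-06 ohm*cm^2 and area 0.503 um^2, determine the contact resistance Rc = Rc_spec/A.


Step 1: Convert area to cm^2: 0.503 um^2 = 5.0300e-09 cm^2
Step 2: Rc = Rc_spec / A = 9.507e-06 / 5.0300e-09
Step 3: Rc = 1.89e+03 ohms

1.89e+03


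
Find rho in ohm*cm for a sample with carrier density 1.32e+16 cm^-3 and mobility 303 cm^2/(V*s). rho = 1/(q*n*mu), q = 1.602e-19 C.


Step 1: sigma = q * n * mu = 1.602e-19 * 1.32e+16 * 303 = 6.40736e-01 S/cm
Step 2: rho = 1 / sigma = 1 / 6.40736e-01 = 1.561 ohm*cm

1.561


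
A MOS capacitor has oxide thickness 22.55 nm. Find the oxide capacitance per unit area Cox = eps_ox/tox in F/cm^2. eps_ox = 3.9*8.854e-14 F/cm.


Step 1: eps_ox = 3.9 * 8.854e-14 = 3.45306e-13 F/cm
Step 2: tox in cm = 22.55 nm * 1e-7 = 2.2550e-06 cm
Step 3: Cox = 3.45306e-13 / 2.2550e-06 = 1.53e-07 F/cm^2

1.53e-07


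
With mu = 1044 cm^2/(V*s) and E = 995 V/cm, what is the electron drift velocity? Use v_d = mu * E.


Step 1: v_d = mu * E
Step 2: v_d = 1044 * 995 = 1038780
Step 3: v_d = 1.04e+06 cm/s

1.04e+06


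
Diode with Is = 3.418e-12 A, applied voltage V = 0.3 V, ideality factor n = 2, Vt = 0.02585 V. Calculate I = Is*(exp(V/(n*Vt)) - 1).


Step 1: V/(n*Vt) = 0.3/(2*0.02585) = 5.8027
Step 2: exp(5.8027) = 3.3119e+02
Step 3: I = 3.418e-12 * (3.3119e+02 - 1) = 1.13e-09 A

1.13e-09


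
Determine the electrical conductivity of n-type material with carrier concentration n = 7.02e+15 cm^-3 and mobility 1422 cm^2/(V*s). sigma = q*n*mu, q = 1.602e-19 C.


Step 1: sigma = q * n * mu
Step 2: sigma = 1.602e-19 * 7.02e+15 * 1422
Step 3: sigma = 1.599e+00 S/cm

1.599e+00


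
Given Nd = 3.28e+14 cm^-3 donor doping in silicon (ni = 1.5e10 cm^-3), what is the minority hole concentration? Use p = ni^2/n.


Step 1: Since Nd >> ni, n ≈ Nd = 3.28e+14 cm^-3
Step 2: p = ni^2 / n = (1.5e10)^2 / 3.28e+14
Step 3: p = 2.25e20 / 3.28e+14 = 6.86e+05 cm^-3

6.86e+05


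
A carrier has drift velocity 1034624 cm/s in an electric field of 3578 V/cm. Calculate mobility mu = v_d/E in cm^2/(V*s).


Step 1: mu = v_d / E
Step 2: mu = 1034624 / 3578
Step 3: mu = 289.16 cm^2/(V*s)

289.16


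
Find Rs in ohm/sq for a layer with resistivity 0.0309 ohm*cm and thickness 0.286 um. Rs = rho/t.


Step 1: Convert thickness to cm: t = 0.286 um = 2.8600e-05 cm
Step 2: Rs = rho / t = 0.0309 / 2.8600e-05
Step 3: Rs = 1080.4 ohm/sq

1080.4


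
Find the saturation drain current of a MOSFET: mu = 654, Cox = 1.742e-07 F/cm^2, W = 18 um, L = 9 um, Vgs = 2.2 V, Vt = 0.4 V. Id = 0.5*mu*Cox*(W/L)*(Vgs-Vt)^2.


Step 1: Overdrive voltage Vov = Vgs - Vt = 2.2 - 0.4 = 1.8 V
Step 2: W/L = 18/9 = 2
Step 3: Id = 0.5 * 654 * 1.742e-07 * 2 * 1.8^2
Step 4: Id = 3.69e-04 A

3.69e-04


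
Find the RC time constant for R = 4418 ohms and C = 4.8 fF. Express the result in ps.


Step 1: tau = R * C
Step 2: tau = 4418 * 4.8 fF = 4418 * 4.8e-15 F
Step 3: tau = 2.12064e-11 s = 21.2064 ps

21.2064


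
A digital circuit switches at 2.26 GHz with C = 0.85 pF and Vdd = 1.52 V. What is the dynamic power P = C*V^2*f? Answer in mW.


Step 1: V^2 = 1.52^2 = 2.3104 V^2
Step 2: P = C*V^2*f = 0.85e-12 F * 2.3104 * 2.26e9 Hz
Step 3: P = 4.4382784e-03 W
Step 4: P = 4.438 mW

4.438


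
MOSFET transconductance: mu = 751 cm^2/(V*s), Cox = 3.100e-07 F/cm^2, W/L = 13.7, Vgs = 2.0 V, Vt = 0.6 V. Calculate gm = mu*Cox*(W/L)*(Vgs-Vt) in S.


Step 1: Vov = Vgs - Vt = 2.0 - 0.6 = 1.4 V
Step 2: gm = mu * Cox * (W/L) * Vov
Step 3: gm = 751 * 3.100e-07 * 13.7 * 1.4 = 4.47e-03 S

4.47e-03


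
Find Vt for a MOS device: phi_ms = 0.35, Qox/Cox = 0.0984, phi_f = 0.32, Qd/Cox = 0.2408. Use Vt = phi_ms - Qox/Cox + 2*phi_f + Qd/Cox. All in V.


Step 1: Vt = phi_ms - Qox/Cox + 2*phi_f + Qd/Cox
Step 2: Vt = 0.35 - 0.0984 + 2*0.32 + 0.2408
Step 3: Vt = 0.35 - 0.0984 + 0.64 + 0.2408
Step 4: Vt = 1.1324 V

1.1324


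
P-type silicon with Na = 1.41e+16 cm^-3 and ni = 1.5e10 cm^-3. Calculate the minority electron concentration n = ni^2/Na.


Step 1: Majority hole concentration p ≈ Na = 1.41e+16 cm^-3
Step 2: n = ni^2 / Na = (1.5e10)^2 / 1.41e+16
Step 3: n = 1.60e+04 cm^-3

1.60e+04


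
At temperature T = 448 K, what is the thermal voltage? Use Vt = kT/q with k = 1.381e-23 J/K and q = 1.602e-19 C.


Step 1: kT = 1.381e-23 * 448 = 6.18688e-21 J
Step 2: Vt = kT/q = 6.18688e-21 / 1.602e-19
Step 3: Vt = 0.03862 V

0.03862


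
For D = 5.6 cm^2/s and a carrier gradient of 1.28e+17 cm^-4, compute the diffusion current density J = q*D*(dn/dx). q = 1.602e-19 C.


Step 1: J = q * D * (dn/dx)
Step 2: J = 1.602e-19 * 5.6 * 1.28e+17
Step 3: J = 1.15e-01 A/cm^2

1.15e-01


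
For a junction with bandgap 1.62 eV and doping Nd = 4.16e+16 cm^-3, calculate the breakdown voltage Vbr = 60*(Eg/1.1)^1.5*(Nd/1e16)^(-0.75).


Step 1: Eg/1.1 = 1.62/1.1 = 1.472727
Step 2: (Eg/1.1)^1.5 = 1.472727^1.5 = 1.787242
Step 3: (Nd/1e16)^(-0.75) = (4.16)^(-0.75) = 0.343305
Step 4: Vbr = 60 * 1.787242 * 0.343305 = 36.8 V

36.8


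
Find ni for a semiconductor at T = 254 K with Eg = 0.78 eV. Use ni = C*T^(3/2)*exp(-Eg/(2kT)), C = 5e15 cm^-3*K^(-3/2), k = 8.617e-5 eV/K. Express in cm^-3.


Step 1: Compute kT = 8.617e-5 * 254 = 0.02188718 eV
Step 2: Exponent = -Eg/(2kT) = -0.78/(2*0.02188718) = -17.81865
Step 3: T^(3/2) = 254^1.5 = 4048.09
Step 4: ni = 5e15 * 4048.09 * exp(-17.81865) = 3.70e+11 cm^-3

3.70e+11


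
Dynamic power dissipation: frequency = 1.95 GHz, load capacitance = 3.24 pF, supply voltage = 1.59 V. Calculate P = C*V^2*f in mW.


Step 1: V^2 = 1.59^2 = 2.5281 V^2
Step 2: P = C*V^2*f = 3.24e-12 F * 2.5281 * 1.95e9 Hz
Step 3: P = 1.59725358e-02 W
Step 4: P = 15.973 mW

15.973


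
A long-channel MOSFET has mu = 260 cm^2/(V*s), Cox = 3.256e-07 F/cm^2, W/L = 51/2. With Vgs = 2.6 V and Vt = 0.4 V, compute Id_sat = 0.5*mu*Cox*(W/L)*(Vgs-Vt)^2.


Step 1: Overdrive voltage Vov = Vgs - Vt = 2.6 - 0.4 = 2.2 V
Step 2: W/L = 51/2 = 25.5
Step 3: Id = 0.5 * 260 * 3.256e-07 * 25.5 * 2.2^2
Step 4: Id = 5.22e-03 A

5.22e-03


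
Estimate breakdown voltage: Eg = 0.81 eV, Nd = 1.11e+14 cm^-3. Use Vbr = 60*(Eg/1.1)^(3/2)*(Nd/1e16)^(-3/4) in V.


Step 1: Eg/1.1 = 0.81/1.1 = 0.736364
Step 2: (Eg/1.1)^1.5 = 0.736364^1.5 = 0.631886
Step 3: (Nd/1e16)^(-0.75) = (0.0111)^(-0.75) = 29.242047
Step 4: Vbr = 60 * 0.631886 * 29.242047 = 1108.7 V

1108.7


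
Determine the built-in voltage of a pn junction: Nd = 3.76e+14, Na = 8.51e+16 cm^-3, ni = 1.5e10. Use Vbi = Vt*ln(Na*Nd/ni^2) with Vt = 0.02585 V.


Step 1: Compute Na*Nd/ni^2 = 8.51e+16 * 3.76e+14 / (1.5e10)^2 = 1.4221e+11
Step 2: ln(1.4221e+11) = 25.6806
Step 3: Vbi = 0.02585 * 25.6806 = 0.664 V

0.664


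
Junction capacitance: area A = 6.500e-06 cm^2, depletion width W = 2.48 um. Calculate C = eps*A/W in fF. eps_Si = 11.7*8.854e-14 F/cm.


Step 1: eps_Si = 11.7 * 8.854e-14 = 1.035918e-12 F/cm
Step 2: W in cm = 2.48 * 1e-4 = 2.48e-04 cm
Step 3: C = 1.035918e-12 * 6.500e-06 / 2.48e-04 = 2.715108e-14 F
Step 4: C = 27.15 fF

27.15


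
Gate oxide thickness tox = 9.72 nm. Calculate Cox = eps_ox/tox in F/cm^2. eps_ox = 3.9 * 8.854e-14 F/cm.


Step 1: eps_ox = 3.9 * 8.854e-14 = 3.45306e-13 F/cm
Step 2: tox in cm = 9.72 nm * 1e-7 = 9.7200e-07 cm
Step 3: Cox = 3.45306e-13 / 9.7200e-07 = 3.55e-07 F/cm^2

3.55e-07


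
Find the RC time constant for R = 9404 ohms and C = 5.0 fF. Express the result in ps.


Step 1: tau = R * C
Step 2: tau = 9404 * 5.0 fF = 9404 * 5.0e-15 F
Step 3: tau = 4.702e-11 s = 47.02 ps

47.02


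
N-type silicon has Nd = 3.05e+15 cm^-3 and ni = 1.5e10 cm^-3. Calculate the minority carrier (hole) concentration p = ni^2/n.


Step 1: Since Nd >> ni, n ≈ Nd = 3.05e+15 cm^-3
Step 2: p = ni^2 / n = (1.5e10)^2 / 3.05e+15
Step 3: p = 2.25e20 / 3.05e+15 = 7.38e+04 cm^-3

7.38e+04


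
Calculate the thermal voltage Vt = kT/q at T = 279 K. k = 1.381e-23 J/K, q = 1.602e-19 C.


Step 1: kT = 1.381e-23 * 279 = 3.85299e-21 J
Step 2: Vt = kT/q = 3.85299e-21 / 1.602e-19
Step 3: Vt = 0.02405 V

0.02405


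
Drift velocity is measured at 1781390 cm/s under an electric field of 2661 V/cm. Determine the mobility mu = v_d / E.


Step 1: mu = v_d / E
Step 2: mu = 1781390 / 2661
Step 3: mu = 669.44 cm^2/(V*s)

669.44


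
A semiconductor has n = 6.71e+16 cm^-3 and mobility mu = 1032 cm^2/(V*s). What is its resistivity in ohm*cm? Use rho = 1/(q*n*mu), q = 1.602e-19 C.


Step 1: sigma = q * n * mu = 1.602e-19 * 6.71e+16 * 1032 = 1.10934e+01 S/cm
Step 2: rho = 1 / sigma = 1 / 1.10934e+01 = 0.09014 ohm*cm

0.09014


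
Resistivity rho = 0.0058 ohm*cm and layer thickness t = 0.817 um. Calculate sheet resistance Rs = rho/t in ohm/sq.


Step 1: Convert thickness to cm: t = 0.817 um = 8.1700e-05 cm
Step 2: Rs = rho / t = 0.0058 / 8.1700e-05
Step 3: Rs = 71.0 ohm/sq

71.0


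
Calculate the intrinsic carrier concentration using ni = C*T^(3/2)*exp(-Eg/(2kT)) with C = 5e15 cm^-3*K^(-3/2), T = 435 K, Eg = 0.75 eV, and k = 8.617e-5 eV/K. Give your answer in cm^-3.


Step 1: Compute kT = 8.617e-5 * 435 = 0.03748395 eV
Step 2: Exponent = -Eg/(2kT) = -0.75/(2*0.03748395) = -10.00428
Step 3: T^(3/2) = 435^1.5 = 9072.64
Step 4: ni = 5e15 * 9072.64 * exp(-10.00428) = 2.05e+15 cm^-3

2.05e+15


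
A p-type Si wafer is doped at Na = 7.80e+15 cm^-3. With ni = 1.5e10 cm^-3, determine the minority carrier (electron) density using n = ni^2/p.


Step 1: Majority hole concentration p ≈ Na = 7.80e+15 cm^-3
Step 2: n = ni^2 / Na = (1.5e10)^2 / 7.80e+15
Step 3: n = 2.88e+04 cm^-3

2.88e+04


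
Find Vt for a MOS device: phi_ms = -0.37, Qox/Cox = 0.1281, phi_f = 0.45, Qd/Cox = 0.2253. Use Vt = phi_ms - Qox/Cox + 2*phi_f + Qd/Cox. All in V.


Step 1: Vt = phi_ms - Qox/Cox + 2*phi_f + Qd/Cox
Step 2: Vt = -0.37 - 0.1281 + 2*0.45 + 0.2253
Step 3: Vt = -0.37 - 0.1281 + 0.9 + 0.2253
Step 4: Vt = 0.6272 V

0.6272


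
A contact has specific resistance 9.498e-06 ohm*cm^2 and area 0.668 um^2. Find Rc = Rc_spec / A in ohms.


Step 1: Convert area to cm^2: 0.668 um^2 = 6.6800e-09 cm^2
Step 2: Rc = Rc_spec / A = 9.498e-06 / 6.6800e-09
Step 3: Rc = 1.42e+03 ohms

1.42e+03


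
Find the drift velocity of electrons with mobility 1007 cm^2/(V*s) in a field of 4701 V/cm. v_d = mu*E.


Step 1: v_d = mu * E
Step 2: v_d = 1007 * 4701 = 4733907
Step 3: v_d = 4.73e+06 cm/s

4.73e+06


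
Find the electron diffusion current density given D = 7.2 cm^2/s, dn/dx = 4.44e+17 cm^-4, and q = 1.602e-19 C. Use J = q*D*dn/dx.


Step 1: J = q * D * (dn/dx)
Step 2: J = 1.602e-19 * 7.2 * 4.44e+17
Step 3: J = 5.12e-01 A/cm^2

5.12e-01


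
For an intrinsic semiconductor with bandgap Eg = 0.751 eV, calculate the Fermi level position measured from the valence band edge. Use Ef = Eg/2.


Step 1: For an intrinsic semiconductor, the Fermi level sits at midgap.
Step 2: Ef = Eg / 2 = 0.751 / 2 = 0.3755 eV

0.3755


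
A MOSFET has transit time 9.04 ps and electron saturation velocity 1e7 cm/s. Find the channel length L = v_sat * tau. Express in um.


Step 1: tau in seconds = 9.04 ps * 1e-12 = 9.0400e-12 s
Step 2: L = v_sat * tau = 1e7 * 9.0400e-12 = 9.0400e-05 cm
Step 3: L in um = 9.0400e-05 * 1e4 = 0.904 um

0.904


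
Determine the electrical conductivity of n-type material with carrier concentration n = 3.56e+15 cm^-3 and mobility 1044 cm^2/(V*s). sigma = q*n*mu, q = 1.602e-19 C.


Step 1: sigma = q * n * mu
Step 2: sigma = 1.602e-19 * 3.56e+15 * 1044
Step 3: sigma = 5.954e-01 S/cm

5.954e-01


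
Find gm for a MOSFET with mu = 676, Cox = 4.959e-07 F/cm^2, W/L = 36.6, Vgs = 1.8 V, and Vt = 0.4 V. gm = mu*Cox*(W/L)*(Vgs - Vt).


Step 1: Vov = Vgs - Vt = 1.8 - 0.4 = 1.4 V
Step 2: gm = mu * Cox * (W/L) * Vov
Step 3: gm = 676 * 4.959e-07 * 36.6 * 1.4 = 1.72e-02 S

1.72e-02


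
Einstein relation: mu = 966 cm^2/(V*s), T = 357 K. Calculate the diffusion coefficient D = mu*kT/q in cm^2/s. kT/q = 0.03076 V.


Step 1: D = mu * (kT/q)
Step 2: D = 966 * 0.03076
Step 3: D = 29.71 cm^2/s

29.71


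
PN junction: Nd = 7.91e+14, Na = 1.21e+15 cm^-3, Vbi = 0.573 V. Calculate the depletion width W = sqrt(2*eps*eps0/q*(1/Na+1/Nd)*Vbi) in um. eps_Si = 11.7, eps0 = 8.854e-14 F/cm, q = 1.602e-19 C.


Step 1: 1/Na + 1/Nd = 1/1.21e+15 + 1/7.91e+14 = 2.09067e-15
Step 2: 2*eps*eps0/q = 2*11.7*8.854e-14/1.602e-19 = 1.293281e+07
Step 3: W^2 = 1.293281e+07 * 2.09067e-15 * 0.573 = 1.54929e-08
Step 4: W = sqrt(1.54929e-08) = 1.245e-04 cm = 1.245 um

1.245


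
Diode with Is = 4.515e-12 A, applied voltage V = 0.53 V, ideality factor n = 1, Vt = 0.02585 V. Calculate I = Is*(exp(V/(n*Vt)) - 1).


Step 1: V/(n*Vt) = 0.53/(1*0.02585) = 20.5029
Step 2: exp(20.5029) = 8.0223e+08
Step 3: I = 4.515e-12 * (8.0223e+08 - 1) = 3.62e-03 A

3.62e-03


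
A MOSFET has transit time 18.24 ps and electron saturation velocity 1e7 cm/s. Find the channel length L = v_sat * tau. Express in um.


Step 1: tau in seconds = 18.24 ps * 1e-12 = 1.8240e-11 s
Step 2: L = v_sat * tau = 1e7 * 1.8240e-11 = 1.8240e-04 cm
Step 3: L in um = 1.8240e-04 * 1e4 = 1.824 um

1.824


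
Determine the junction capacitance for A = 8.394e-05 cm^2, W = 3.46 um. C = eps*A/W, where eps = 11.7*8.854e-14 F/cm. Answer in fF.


Step 1: eps_Si = 11.7 * 8.854e-14 = 1.035918e-12 F/cm
Step 2: W in cm = 3.46 * 1e-4 = 3.46e-04 cm
Step 3: C = 1.035918e-12 * 8.394e-05 / 3.46e-04 = 2.513149e-13 F
Step 4: C = 251.31 fF

251.31


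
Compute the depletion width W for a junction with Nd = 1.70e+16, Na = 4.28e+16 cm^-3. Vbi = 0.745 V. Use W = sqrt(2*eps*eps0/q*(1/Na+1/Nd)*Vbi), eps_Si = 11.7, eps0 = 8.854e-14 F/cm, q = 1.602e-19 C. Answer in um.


Step 1: 1/Na + 1/Nd = 1/4.28e+16 + 1/1.70e+16 = 8.21880e-17
Step 2: 2*eps*eps0/q = 2*11.7*8.854e-14/1.602e-19 = 1.293281e+07
Step 3: W^2 = 1.293281e+07 * 8.21880e-17 * 0.745 = 7.91877e-10
Step 4: W = sqrt(7.91877e-10) = 2.814e-05 cm = 0.2814 um

0.2814


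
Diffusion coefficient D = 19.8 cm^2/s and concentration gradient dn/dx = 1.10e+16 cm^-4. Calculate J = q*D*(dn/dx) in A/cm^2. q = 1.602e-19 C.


Step 1: J = q * D * (dn/dx)
Step 2: J = 1.602e-19 * 19.8 * 1.10e+16
Step 3: J = 3.49e-02 A/cm^2

3.49e-02


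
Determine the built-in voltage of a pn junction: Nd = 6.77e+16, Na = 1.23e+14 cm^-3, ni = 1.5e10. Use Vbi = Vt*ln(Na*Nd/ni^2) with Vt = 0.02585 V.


Step 1: Compute Na*Nd/ni^2 = 1.23e+14 * 6.77e+16 / (1.5e10)^2 = 3.7009e+10
Step 2: ln(3.7009e+10) = 24.3344
Step 3: Vbi = 0.02585 * 24.3344 = 0.629 V

0.629


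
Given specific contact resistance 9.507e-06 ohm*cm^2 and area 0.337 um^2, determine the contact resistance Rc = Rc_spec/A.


Step 1: Convert area to cm^2: 0.337 um^2 = 3.3700e-09 cm^2
Step 2: Rc = Rc_spec / A = 9.507e-06 / 3.3700e-09
Step 3: Rc = 2.82e+03 ohms

2.82e+03


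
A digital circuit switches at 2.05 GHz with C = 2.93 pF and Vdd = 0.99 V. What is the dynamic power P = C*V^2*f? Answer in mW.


Step 1: V^2 = 0.99^2 = 0.9801 V^2
Step 2: P = C*V^2*f = 2.93e-12 F * 0.9801 * 2.05e9 Hz
Step 3: P = 5.88697065e-03 W
Step 4: P = 5.887 mW

5.887


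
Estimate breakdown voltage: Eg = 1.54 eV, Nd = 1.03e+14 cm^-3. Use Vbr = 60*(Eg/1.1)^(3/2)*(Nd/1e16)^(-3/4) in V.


Step 1: Eg/1.1 = 1.54/1.1 = 1.400000
Step 2: (Eg/1.1)^1.5 = 1.400000^1.5 = 1.656502
Step 3: (Nd/1e16)^(-0.75) = (0.0103)^(-0.75) = 30.929442
Step 4: Vbr = 60 * 1.656502 * 30.929442 = 3074.1 V

3074.1


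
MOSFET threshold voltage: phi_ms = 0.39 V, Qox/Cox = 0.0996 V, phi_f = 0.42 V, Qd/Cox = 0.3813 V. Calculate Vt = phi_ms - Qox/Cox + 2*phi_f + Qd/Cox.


Step 1: Vt = phi_ms - Qox/Cox + 2*phi_f + Qd/Cox
Step 2: Vt = 0.39 - 0.0996 + 2*0.42 + 0.3813
Step 3: Vt = 0.39 - 0.0996 + 0.84 + 0.3813
Step 4: Vt = 1.5117 V

1.5117


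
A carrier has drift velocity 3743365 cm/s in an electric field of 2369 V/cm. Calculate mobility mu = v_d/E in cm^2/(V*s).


Step 1: mu = v_d / E
Step 2: mu = 3743365 / 2369
Step 3: mu = 1580.15 cm^2/(V*s)

1580.15


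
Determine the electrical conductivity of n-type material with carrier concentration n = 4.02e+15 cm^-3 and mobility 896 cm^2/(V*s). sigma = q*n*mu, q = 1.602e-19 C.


Step 1: sigma = q * n * mu
Step 2: sigma = 1.602e-19 * 4.02e+15 * 896
Step 3: sigma = 5.770e-01 S/cm

5.770e-01


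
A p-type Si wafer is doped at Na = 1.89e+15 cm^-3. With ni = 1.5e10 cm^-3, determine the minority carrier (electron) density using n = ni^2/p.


Step 1: Majority hole concentration p ≈ Na = 1.89e+15 cm^-3
Step 2: n = ni^2 / Na = (1.5e10)^2 / 1.89e+15
Step 3: n = 1.19e+05 cm^-3

1.19e+05


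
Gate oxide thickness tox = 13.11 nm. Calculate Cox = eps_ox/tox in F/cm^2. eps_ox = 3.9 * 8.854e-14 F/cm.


Step 1: eps_ox = 3.9 * 8.854e-14 = 3.45306e-13 F/cm
Step 2: tox in cm = 13.11 nm * 1e-7 = 1.3110e-06 cm
Step 3: Cox = 3.45306e-13 / 1.3110e-06 = 2.63e-07 F/cm^2

2.63e-07


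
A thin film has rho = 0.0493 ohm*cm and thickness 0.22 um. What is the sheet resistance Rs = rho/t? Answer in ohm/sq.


Step 1: Convert thickness to cm: t = 0.22 um = 2.2000e-05 cm
Step 2: Rs = rho / t = 0.0493 / 2.2000e-05
Step 3: Rs = 2240.9 ohm/sq

2240.9


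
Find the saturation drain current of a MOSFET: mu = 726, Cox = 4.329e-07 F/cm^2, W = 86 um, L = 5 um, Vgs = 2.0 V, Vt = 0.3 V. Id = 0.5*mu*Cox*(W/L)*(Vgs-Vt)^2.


Step 1: Overdrive voltage Vov = Vgs - Vt = 2.0 - 0.3 = 1.7 V
Step 2: W/L = 86/5 = 17.2
Step 3: Id = 0.5 * 726 * 4.329e-07 * 17.2 * 1.7^2
Step 4: Id = 7.81e-03 A

7.81e-03


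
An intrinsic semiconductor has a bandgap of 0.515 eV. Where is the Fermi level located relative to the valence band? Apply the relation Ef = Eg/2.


Step 1: For an intrinsic semiconductor, the Fermi level sits at midgap.
Step 2: Ef = Eg / 2 = 0.515 / 2 = 0.2575 eV

0.2575


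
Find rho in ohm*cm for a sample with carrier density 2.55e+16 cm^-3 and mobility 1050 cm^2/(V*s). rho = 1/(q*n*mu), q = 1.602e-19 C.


Step 1: sigma = q * n * mu = 1.602e-19 * 2.55e+16 * 1050 = 4.28936e+00 S/cm
Step 2: rho = 1 / sigma = 1 / 4.28936e+00 = 0.2331 ohm*cm

0.2331


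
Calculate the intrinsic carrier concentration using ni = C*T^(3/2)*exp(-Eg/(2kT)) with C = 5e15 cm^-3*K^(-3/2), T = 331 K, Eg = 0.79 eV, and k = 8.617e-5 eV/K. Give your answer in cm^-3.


Step 1: Compute kT = 8.617e-5 * 331 = 0.02852227 eV
Step 2: Exponent = -Eg/(2kT) = -0.79/(2*0.02852227) = -13.84883
Step 3: T^(3/2) = 331^1.5 = 6022.02
Step 4: ni = 5e15 * 6022.02 * exp(-13.84883) = 2.91e+13 cm^-3

2.91e+13


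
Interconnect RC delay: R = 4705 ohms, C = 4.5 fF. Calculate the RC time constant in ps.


Step 1: tau = R * C
Step 2: tau = 4705 * 4.5 fF = 4705 * 4.5e-15 F
Step 3: tau = 2.11725e-11 s = 21.1725 ps

21.1725


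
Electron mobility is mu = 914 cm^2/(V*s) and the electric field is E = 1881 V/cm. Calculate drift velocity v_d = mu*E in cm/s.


Step 1: v_d = mu * E
Step 2: v_d = 914 * 1881 = 1719234
Step 3: v_d = 1.72e+06 cm/s

1.72e+06


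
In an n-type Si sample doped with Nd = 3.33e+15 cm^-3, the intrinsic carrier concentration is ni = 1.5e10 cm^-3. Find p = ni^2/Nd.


Step 1: Since Nd >> ni, n ≈ Nd = 3.33e+15 cm^-3
Step 2: p = ni^2 / n = (1.5e10)^2 / 3.33e+15
Step 3: p = 2.25e20 / 3.33e+15 = 6.76e+04 cm^-3

6.76e+04


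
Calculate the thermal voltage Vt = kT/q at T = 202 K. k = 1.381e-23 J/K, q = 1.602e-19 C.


Step 1: kT = 1.381e-23 * 202 = 2.78962e-21 J
Step 2: Vt = kT/q = 2.78962e-21 / 1.602e-19
Step 3: Vt = 0.01741 V

0.01741


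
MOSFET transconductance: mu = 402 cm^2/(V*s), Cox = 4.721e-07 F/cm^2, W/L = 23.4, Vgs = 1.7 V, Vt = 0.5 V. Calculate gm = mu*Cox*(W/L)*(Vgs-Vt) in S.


Step 1: Vov = Vgs - Vt = 1.7 - 0.5 = 1.2 V
Step 2: gm = mu * Cox * (W/L) * Vov
Step 3: gm = 402 * 4.721e-07 * 23.4 * 1.2 = 5.33e-03 S

5.33e-03


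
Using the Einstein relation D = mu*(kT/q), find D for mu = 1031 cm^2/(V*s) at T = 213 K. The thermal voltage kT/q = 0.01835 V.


Step 1: D = mu * (kT/q)
Step 2: D = 1031 * 0.01835
Step 3: D = 18.92 cm^2/s

18.92


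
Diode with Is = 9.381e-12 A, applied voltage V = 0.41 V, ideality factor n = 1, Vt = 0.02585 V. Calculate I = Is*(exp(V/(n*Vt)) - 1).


Step 1: V/(n*Vt) = 0.41/(1*0.02585) = 15.8607
Step 2: exp(15.8607) = 7.7306e+06
Step 3: I = 9.381e-12 * (7.7306e+06 - 1) = 7.25e-05 A

7.25e-05


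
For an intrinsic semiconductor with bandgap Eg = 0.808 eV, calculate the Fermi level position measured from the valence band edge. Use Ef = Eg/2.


Step 1: For an intrinsic semiconductor, the Fermi level sits at midgap.
Step 2: Ef = Eg / 2 = 0.808 / 2 = 0.404 eV

0.404


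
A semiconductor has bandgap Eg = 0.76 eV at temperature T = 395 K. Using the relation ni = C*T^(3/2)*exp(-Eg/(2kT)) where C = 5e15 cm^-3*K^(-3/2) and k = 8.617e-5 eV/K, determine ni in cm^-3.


Step 1: Compute kT = 8.617e-5 * 395 = 0.03403715 eV
Step 2: Exponent = -Eg/(2kT) = -0.76/(2*0.03403715) = -11.16427
Step 3: T^(3/2) = 395^1.5 = 7850.47
Step 4: ni = 5e15 * 7850.47 * exp(-11.16427) = 5.56e+14 cm^-3

5.56e+14


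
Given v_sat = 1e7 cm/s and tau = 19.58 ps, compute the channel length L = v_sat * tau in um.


Step 1: tau in seconds = 19.58 ps * 1e-12 = 1.9580e-11 s
Step 2: L = v_sat * tau = 1e7 * 1.9580e-11 = 1.9580e-04 cm
Step 3: L in um = 1.9580e-04 * 1e4 = 1.958 um

1.958


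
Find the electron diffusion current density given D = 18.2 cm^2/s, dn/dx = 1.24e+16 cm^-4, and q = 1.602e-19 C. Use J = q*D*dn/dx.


Step 1: J = q * D * (dn/dx)
Step 2: J = 1.602e-19 * 18.2 * 1.24e+16
Step 3: J = 3.62e-02 A/cm^2

3.62e-02


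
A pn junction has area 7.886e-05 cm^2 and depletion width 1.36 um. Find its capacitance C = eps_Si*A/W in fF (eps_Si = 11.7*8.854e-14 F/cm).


Step 1: eps_Si = 11.7 * 8.854e-14 = 1.035918e-12 F/cm
Step 2: W in cm = 1.36 * 1e-4 = 1.36e-04 cm
Step 3: C = 1.035918e-12 * 7.886e-05 / 1.36e-04 = 6.006801e-13 F
Step 4: C = 600.68 fF

600.68


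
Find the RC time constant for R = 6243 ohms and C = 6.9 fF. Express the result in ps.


Step 1: tau = R * C
Step 2: tau = 6243 * 6.9 fF = 6243 * 6.9e-15 F
Step 3: tau = 4.30767e-11 s = 43.0767 ps

43.0767


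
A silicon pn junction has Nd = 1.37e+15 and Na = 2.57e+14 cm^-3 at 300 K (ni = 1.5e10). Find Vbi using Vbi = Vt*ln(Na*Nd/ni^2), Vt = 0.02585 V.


Step 1: Compute Na*Nd/ni^2 = 2.57e+14 * 1.37e+15 / (1.5e10)^2 = 1.5648e+09
Step 2: ln(1.5648e+09) = 21.1710
Step 3: Vbi = 0.02585 * 21.1710 = 0.547 V

0.547


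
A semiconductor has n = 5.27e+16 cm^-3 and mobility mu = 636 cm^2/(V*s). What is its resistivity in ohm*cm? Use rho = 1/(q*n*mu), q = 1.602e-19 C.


Step 1: sigma = q * n * mu = 1.602e-19 * 5.27e+16 * 636 = 5.36946e+00 S/cm
Step 2: rho = 1 / sigma = 1 / 5.36946e+00 = 0.1862 ohm*cm

0.1862


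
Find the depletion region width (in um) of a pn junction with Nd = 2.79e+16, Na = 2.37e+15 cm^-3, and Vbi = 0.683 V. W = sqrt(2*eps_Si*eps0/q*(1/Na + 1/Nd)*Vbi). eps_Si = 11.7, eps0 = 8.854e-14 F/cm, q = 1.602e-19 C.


Step 1: 1/Na + 1/Nd = 1/2.37e+15 + 1/2.79e+16 = 4.57783e-16
Step 2: 2*eps*eps0/q = 2*11.7*8.854e-14/1.602e-19 = 1.293281e+07
Step 3: W^2 = 1.293281e+07 * 4.57783e-16 * 0.683 = 4.04365e-09
Step 4: W = sqrt(4.04365e-09) = 6.359e-05 cm = 0.6359 um

0.6359


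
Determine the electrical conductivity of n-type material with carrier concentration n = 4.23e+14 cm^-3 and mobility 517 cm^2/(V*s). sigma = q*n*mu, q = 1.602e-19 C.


Step 1: sigma = q * n * mu
Step 2: sigma = 1.602e-19 * 4.23e+14 * 517
Step 3: sigma = 3.503e-02 S/cm

3.503e-02


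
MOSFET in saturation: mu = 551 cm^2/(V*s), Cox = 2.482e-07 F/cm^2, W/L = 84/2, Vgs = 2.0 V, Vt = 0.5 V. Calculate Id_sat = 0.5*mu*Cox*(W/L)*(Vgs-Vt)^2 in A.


Step 1: Overdrive voltage Vov = Vgs - Vt = 2.0 - 0.5 = 1.5 V
Step 2: W/L = 84/2 = 42
Step 3: Id = 0.5 * 551 * 2.482e-07 * 42 * 1.5^2
Step 4: Id = 6.46e-03 A

6.46e-03


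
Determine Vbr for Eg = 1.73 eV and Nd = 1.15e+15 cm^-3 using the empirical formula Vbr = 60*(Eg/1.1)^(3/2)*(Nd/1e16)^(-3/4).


Step 1: Eg/1.1 = 1.73/1.1 = 1.572727
Step 2: (Eg/1.1)^1.5 = 1.572727^1.5 = 1.972332
Step 3: (Nd/1e16)^(-0.75) = (0.115)^(-0.75) = 5.063801
Step 4: Vbr = 60 * 1.972332 * 5.063801 = 599.2 V

599.2


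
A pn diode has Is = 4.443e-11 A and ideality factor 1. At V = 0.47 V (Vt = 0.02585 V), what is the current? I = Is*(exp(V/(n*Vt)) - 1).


Step 1: V/(n*Vt) = 0.47/(1*0.02585) = 18.1818
Step 2: exp(18.1818) = 7.8751e+07
Step 3: I = 4.443e-11 * (7.8751e+07 - 1) = 3.50e-03 A

3.50e-03


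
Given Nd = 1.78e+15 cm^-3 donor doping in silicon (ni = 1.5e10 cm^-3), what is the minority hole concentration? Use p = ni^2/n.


Step 1: Since Nd >> ni, n ≈ Nd = 1.78e+15 cm^-3
Step 2: p = ni^2 / n = (1.5e10)^2 / 1.78e+15
Step 3: p = 2.25e20 / 1.78e+15 = 1.26e+05 cm^-3

1.26e+05


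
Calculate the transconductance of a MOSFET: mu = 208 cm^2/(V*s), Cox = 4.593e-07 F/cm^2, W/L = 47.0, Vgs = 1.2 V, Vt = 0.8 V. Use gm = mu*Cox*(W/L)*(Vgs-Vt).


Step 1: Vov = Vgs - Vt = 1.2 - 0.8 = 0.4 V
Step 2: gm = mu * Cox * (W/L) * Vov
Step 3: gm = 208 * 4.593e-07 * 47.0 * 0.4 = 1.80e-03 S

1.80e-03


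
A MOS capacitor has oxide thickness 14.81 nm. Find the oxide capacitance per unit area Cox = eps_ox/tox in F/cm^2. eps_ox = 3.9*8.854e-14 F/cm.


Step 1: eps_ox = 3.9 * 8.854e-14 = 3.45306e-13 F/cm
Step 2: tox in cm = 14.81 nm * 1e-7 = 1.4810e-06 cm
Step 3: Cox = 3.45306e-13 / 1.4810e-06 = 2.33e-07 F/cm^2

2.33e-07


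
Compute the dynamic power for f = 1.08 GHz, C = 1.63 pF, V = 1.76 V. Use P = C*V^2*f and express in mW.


Step 1: V^2 = 1.76^2 = 3.0976 V^2
Step 2: P = C*V^2*f = 1.63e-12 F * 3.0976 * 1.08e9 Hz
Step 3: P = 5.45301504e-03 W
Step 4: P = 5.453 mW

5.453


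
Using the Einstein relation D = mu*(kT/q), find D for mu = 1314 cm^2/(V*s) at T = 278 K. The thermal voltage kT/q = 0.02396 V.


Step 1: D = mu * (kT/q)
Step 2: D = 1314 * 0.02396
Step 3: D = 31.48 cm^2/s

31.48


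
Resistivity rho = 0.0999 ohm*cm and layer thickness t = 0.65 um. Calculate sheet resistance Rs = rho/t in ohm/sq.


Step 1: Convert thickness to cm: t = 0.65 um = 6.5000e-05 cm
Step 2: Rs = rho / t = 0.0999 / 6.5000e-05
Step 3: Rs = 1536.9 ohm/sq

1536.9


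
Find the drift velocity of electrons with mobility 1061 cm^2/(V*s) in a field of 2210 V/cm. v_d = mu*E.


Step 1: v_d = mu * E
Step 2: v_d = 1061 * 2210 = 2344810
Step 3: v_d = 2.34e+06 cm/s

2.34e+06


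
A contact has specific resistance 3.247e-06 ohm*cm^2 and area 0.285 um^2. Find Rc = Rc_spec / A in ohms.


Step 1: Convert area to cm^2: 0.285 um^2 = 2.8500e-09 cm^2
Step 2: Rc = Rc_spec / A = 3.247e-06 / 2.8500e-09
Step 3: Rc = 1.14e+03 ohms

1.14e+03


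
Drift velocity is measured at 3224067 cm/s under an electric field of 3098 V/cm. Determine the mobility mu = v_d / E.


Step 1: mu = v_d / E
Step 2: mu = 3224067 / 3098
Step 3: mu = 1040.69 cm^2/(V*s)

1040.69


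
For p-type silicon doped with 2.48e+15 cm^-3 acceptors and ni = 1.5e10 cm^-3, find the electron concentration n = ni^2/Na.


Step 1: Majority hole concentration p ≈ Na = 2.48e+15 cm^-3
Step 2: n = ni^2 / Na = (1.5e10)^2 / 2.48e+15
Step 3: n = 9.07e+04 cm^-3

9.07e+04


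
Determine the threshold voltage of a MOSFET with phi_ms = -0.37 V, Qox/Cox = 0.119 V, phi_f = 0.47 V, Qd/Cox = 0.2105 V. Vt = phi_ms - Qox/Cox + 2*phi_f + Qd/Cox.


Step 1: Vt = phi_ms - Qox/Cox + 2*phi_f + Qd/Cox
Step 2: Vt = -0.37 - 0.119 + 2*0.47 + 0.2105
Step 3: Vt = -0.37 - 0.119 + 0.94 + 0.2105
Step 4: Vt = 0.6615 V

0.6615


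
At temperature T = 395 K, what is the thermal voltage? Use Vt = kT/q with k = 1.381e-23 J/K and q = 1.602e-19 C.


Step 1: kT = 1.381e-23 * 395 = 5.45495e-21 J
Step 2: Vt = kT/q = 5.45495e-21 / 1.602e-19
Step 3: Vt = 0.03405 V

0.03405


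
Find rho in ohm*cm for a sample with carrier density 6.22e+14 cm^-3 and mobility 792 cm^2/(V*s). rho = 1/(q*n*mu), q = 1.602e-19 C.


Step 1: sigma = q * n * mu = 1.602e-19 * 6.22e+14 * 792 = 7.89184e-02 S/cm
Step 2: rho = 1 / sigma = 1 / 7.89184e-02 = 12.67 ohm*cm

12.67
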